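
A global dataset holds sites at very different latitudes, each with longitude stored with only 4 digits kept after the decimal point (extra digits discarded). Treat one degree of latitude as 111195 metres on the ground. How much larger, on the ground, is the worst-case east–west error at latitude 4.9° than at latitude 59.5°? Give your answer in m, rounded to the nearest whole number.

Truncating at 4 decimal places can drop up to a full unit in the last place, so the longitude may be off by as much as 0.0001°.
Error at 4.9° = 0.0001° × 111195 × cos 4.9° ≈ 11.12 × 0.9963 = 11.079 m.
Error at 59.5° = 0.0001° × 111195 × cos 59.5° ≈ 11.12 × 0.5075 = 5.6436 m.
So the lower-latitude error exceeds the higher by 11.079 − 5.6436 = 5.4353 m.

5 m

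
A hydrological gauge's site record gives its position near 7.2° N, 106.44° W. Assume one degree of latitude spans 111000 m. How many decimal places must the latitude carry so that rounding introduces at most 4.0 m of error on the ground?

One degree of latitude covers 111000 m.
Rounding to N decimal places gives at most 0.5 × 10⁻ᴺ degrees of error, i.e. 0.5 × 10⁻ᴺ × 111000 m.
Setting 55500 × 10⁻ᴺ ≤ 4.0 gives 10ᴺ ≥ 1.388e+04, i.e. N ≥ 4.14.
N = 4 would give 5.55 m (too coarse); N = 5 gives 0.555 m ≤ 4.0 m.

5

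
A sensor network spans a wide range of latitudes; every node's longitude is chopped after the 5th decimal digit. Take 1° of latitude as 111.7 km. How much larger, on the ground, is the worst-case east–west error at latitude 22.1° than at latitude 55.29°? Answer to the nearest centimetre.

Truncating at 5 decimal places can drop up to a full unit in the last place, so the longitude may be off by as much as 1e-05°.
Error at 22.1° = 1e-05° × 111700 × cos 22.1° ≈ 1.117 × 0.9265 = 1.0349 m.
Error at 55.29° = 1e-05° × 111700 × cos 55.29° ≈ 1.117 × 0.5694 = 0.63605 m.
So the lower-latitude error exceeds the higher by 1.0349 − 0.63605 = 0.39889 m.
That is 0.398887 m = 39.889 cm.

40 centimetres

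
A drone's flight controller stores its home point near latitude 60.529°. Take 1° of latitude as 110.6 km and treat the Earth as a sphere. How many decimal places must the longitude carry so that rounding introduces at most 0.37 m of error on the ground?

5

At 60.529° one degree of longitude covers 110600 × cos 60.529° ≈ 110600 × 0.4920 ≈ 54413.3 m.
N decimal places → at most half a unit in the last place, 0.5 × 10⁻ᴺ° = 54413.3/2 × 10⁻ᴺ m.
Need 0.5 × 54413.3 × 10⁻ᴺ ≤ 0.37 → 10⁻ᴺ ≤ 1.360e-05, so N ≥ 4.87.
So 5 decimal places suffice (0.272 m); 4 would allow up to 2.72 m.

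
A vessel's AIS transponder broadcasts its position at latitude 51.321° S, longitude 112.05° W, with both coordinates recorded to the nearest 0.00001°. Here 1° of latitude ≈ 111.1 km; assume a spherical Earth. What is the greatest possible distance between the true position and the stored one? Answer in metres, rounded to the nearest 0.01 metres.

0.66 metres

Rounding to 5 decimal places leaves each coordinate within ±5e-06° of the true value.
Latitude error → 5e-06 × 111100 = 0.5555 m along the meridian.
E–W at 51.321°: 5e-06° × 111100 × cos 51.321° = 5e-06 × 111100 × 0.6250 ≈ 0.347163 m.
Worst case both components are at the extreme and orthogonal: √(0.5555² + 0.347163²) ≈ 0.655059 m.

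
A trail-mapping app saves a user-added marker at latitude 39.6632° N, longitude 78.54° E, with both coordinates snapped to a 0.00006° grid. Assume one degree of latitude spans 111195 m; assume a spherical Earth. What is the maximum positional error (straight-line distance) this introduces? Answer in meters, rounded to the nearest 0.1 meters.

4.2 meters

With a 0.00006° grid the true value lies within half a step, ±0.00006°/2 = ±3e-05°, of the stored one.
Latitude error → 3e-05 × 111195 = 3.33585 m along the meridian.
Longitude error → 3e-05 × 111195 × cos 39.6632° = 3e-05 × 111195 × 0.7698 ≈ 2.56797 m.
Combining orthogonally: (3.33585² + 2.56797²)^½ ≈ 4.20979 m.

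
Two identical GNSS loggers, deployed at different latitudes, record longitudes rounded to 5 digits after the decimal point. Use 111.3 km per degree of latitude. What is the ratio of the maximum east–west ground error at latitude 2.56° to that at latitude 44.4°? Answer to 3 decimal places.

1.398

Rounding to 5 decimal places leaves the longitude within ±5e-06° of the true value.
Error at 2.56° = 5e-06° × 111300 × cos 2.56° ≈ 0.5565 × 0.9990 = 0.55594 m.
Error at 44.4° = 5e-06° × 111300 × cos 44.4° ≈ 0.5565 × 0.7145 = 0.3976 m.
Ratio: 0.55594 / 0.3976 = cos 2.56° / cos 44.4° ≈ 1.3982.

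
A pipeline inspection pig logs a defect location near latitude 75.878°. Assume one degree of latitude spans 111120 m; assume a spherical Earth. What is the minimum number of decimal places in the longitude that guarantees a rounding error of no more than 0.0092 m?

7 decimal places

At 75.878° one degree of longitude covers 111120 × cos 75.878° ≈ 111120 × 0.2440 ≈ 27111.9 m.
Rounding to N decimal places gives at most 0.5 × 10⁻ᴺ degrees of error, i.e. 0.5 × 10⁻ᴺ × 27111.9 m.
Setting 13555.9 × 10⁻ᴺ ≤ 0.0092 gives 10ᴺ ≥ 1.473e+06, i.e. N ≥ 6.17.
At 6 places the error can reach 0.0136 m, but 7 places keeps it to 0.00136 m.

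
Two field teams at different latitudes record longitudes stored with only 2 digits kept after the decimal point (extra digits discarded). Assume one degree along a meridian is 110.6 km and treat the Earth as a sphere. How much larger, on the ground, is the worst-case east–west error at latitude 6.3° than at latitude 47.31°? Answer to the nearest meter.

349 meters

Truncating at 2 decimal places can drop up to a full unit in the last place, so the longitude may be off by as much as 0.01°.
At 6.3°: 0.01° × 110600 × cos 6.3° = 0.01 × 110600 × 0.9940 ≈ 1099.3 m.
Error at 47.31° = 0.01° × 110600 × cos 47.31° ≈ 1106 × 0.6780 = 749.9 m.
So the lower-latitude error exceeds the higher by 1099.3 − 749.9 = 349.42 m.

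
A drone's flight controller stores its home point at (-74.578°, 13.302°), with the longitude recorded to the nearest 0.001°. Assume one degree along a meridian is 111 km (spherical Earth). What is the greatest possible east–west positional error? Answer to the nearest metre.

Rounding to 3 decimal places leaves the longitude within ±0.0005° of the true value.
One degree of longitude at 74.578° is 111000 × cos 74.578° ≈ 111000 × 0.2659 = 29517.8 m.
Maximum E–W displacement: 0.0005 × 29517.8 = 14.7589 m.

15 metres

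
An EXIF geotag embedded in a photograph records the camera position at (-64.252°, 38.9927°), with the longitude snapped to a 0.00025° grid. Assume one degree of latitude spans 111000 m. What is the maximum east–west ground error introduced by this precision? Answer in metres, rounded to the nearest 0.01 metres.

6.03 metres

With a 0.00025° grid the true value lies within half a step, ±0.00025°/2 = ±0.000125°, of the stored one.
Parallels shrink by cos φ, so at 64.252° a degree of longitude is 111000 × 0.4344 ≈ 48219.9 m.
So at most 0.000125° × 48219.9 ≈ 6.02749 m east–west.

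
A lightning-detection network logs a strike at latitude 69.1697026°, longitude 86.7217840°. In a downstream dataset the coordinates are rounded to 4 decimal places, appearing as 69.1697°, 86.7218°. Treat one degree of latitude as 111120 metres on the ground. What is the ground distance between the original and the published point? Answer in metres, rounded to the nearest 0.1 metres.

0.7 metres

Δlat = 69.1697026 − 69.1697 = +0.0000026°; Δlon = 86.7217840 − 86.7218 = -0.0000160°.
N–S: 0.0000026° × 111120 m/° = 0.288912 m.
East–west at this latitude: -0.0000160° × 111120 × cos 69.1697° ≈ -0.0000160 × 39514.4 = -0.632231 m.
Combined displacement = (0.288912² + 0.632231²)^½ ≈ 0.695116 m.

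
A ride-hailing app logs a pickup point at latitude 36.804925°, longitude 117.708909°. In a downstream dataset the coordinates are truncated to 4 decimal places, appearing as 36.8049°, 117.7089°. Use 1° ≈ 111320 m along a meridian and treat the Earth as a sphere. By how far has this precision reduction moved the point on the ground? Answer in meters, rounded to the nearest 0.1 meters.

Δlat = 36.804925 − 36.8049 = +0.000025°; Δlon = 117.708909 − 117.7089 = +0.000009°.
N–S: 0.000025° × 111320 m/° = 2.783 m.
East–west at this latitude: 0.000009° × 111320 × cos 36.8049° ≈ 0.000009 × 89131.7 = 0.802185 m.
Distance: √(2.783² + 0.802185²) ≈ 2.89631 m.

2.9 meters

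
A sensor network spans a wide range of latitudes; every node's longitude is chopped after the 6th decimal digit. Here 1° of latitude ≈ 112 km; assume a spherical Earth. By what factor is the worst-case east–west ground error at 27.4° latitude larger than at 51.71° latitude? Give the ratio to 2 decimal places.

1.43

Truncating at 6 decimal places can drop up to a full unit in the last place, so the longitude may be off by as much as 1e-06°.
At 27.4°: 1e-06° × 112000 × cos 27.4° = 1e-06 × 112000 × 0.8878 ≈ 0.099435 m.
At 51.71°: 1e-06° × 112000 × cos 51.71° = 1e-06 × 112000 × 0.6196 ≈ 0.0694 m.
Ratio: 0.099435 / 0.0694 = cos 27.4° / cos 51.71° ≈ 1.4328.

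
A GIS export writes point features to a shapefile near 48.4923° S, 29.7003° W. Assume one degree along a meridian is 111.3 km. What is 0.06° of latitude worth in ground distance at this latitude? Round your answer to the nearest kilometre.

Along a meridian 0.06° is 0.06 × 111300 = 6678 m.
That is 6678 m = 6.678 km.

7 kilometres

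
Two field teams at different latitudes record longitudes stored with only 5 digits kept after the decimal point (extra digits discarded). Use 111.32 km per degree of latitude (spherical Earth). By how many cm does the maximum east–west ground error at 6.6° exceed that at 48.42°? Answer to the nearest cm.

Truncating at 5 decimal places can drop up to a full unit in the last place, so the longitude may be off by as much as 1e-05°.
At 6.6°: 1e-05° × 111320 × cos 6.6° = 1e-05 × 111320 × 0.9934 ≈ 1.1058 m.
At 48.42°: 1e-05° × 111320 × cos 48.42° = 1e-05 × 111320 × 0.6637 ≈ 0.73879 m.
So the lower-latitude error exceeds the higher by 1.1058 − 0.73879 = 0.36703 m.
That is 0.367031 m = 36.703 cm.

37 cm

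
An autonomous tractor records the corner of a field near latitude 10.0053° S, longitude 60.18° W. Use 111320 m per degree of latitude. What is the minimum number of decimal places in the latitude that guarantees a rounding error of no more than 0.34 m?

One degree of latitude covers 111320 m.
Rounding to N decimal places gives at most 0.5 × 10⁻ᴺ degrees of error, i.e. 0.5 × 10⁻ᴺ × 111320 m.
Need 0.5 × 111320 × 10⁻ᴺ ≤ 0.34 → 10⁻ᴺ ≤ 6.109e-06, so N ≥ 5.21.
N = 5 would give 0.557 m (too coarse); N = 6 gives 0.0557 m ≤ 0.34 m.

6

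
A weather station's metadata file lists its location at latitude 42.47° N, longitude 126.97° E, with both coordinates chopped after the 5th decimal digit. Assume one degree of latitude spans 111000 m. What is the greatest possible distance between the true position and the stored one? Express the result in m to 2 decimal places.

1.38 m

Truncating at 5 decimal places can drop up to a full unit in the last place, so each coordinate may be off by as much as 1e-05°.
Latitude error → 1e-05 × 111000 = 1.11 m along the meridian.
Longitude error → 1e-05 × 111000 × cos 42.47° = 1e-05 × 111000 × 0.7376 ≈ 0.81877 m.
Combining orthogonally: (1.11² + 0.81877²)^½ ≈ 1.37931 m.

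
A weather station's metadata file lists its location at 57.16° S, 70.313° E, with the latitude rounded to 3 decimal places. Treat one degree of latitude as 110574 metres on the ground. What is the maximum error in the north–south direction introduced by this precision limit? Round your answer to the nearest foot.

181 feet

Rounding to 3 decimal places leaves the latitude within ±0.0005° of the true value.
Along the meridian that is 0.0005° × 110574 m/° = 55.287 m.
Converting: 55.287 m × 3.2808 ft/m ≈ 181.39 ft.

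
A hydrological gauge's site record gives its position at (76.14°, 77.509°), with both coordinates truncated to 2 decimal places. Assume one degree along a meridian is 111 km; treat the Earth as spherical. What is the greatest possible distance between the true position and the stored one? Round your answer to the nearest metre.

Truncating at 2 decimal places can drop up to a full unit in the last place, so each coordinate may be off by as much as 0.01°.
Latitude error → 0.01 × 111000 = 1110 m along the meridian.
East–west component at 76.14°: 0.01° × 111000 × cos 76.14° ≈ 0.01 × 26590.1 ≈ 265.901 m.
Combining orthogonally: (1110² + 265.901²)^½ ≈ 1141.4 m.

1141 metres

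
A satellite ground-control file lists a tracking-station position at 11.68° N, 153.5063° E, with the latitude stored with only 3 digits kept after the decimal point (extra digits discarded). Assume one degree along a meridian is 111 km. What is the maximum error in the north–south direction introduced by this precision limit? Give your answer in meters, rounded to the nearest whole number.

Truncating at 3 decimal places can drop up to a full unit in the last place, so the latitude may be off by as much as 0.001°.
North–south distance: 0.001° × 111000 m/° = 111 m.

111 meters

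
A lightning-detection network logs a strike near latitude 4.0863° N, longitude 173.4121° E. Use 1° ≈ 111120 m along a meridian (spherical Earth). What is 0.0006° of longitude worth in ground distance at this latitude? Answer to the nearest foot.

218 feet

At 4.0863° a degree of longitude is 111120 × cos 4.0863° ≈ 110838 m, so 0.0006° corresponds to 66.5025 m.
Converting: 66.5025 m × 3.2808 ft/m ≈ 218.18 ft.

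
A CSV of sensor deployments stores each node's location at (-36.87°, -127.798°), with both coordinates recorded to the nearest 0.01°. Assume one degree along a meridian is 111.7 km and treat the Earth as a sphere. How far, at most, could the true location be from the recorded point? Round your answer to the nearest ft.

Rounding to 2 decimal places leaves each coordinate within ±0.005° of the true value.
North–south component: 0.005° × 111700 = 558.5 m.
East–west component at 36.87°: 0.005° × 111700 × cos 36.87° ≈ 0.005 × 89359.9 ≈ 446.799 m.
Worst case both components are at the extreme and orthogonal: √(558.5² + 446.799²) ≈ 715.229 m.
Converting: 715.229 m × 3.2808 ft/m ≈ 2346.6 ft.

2347 ft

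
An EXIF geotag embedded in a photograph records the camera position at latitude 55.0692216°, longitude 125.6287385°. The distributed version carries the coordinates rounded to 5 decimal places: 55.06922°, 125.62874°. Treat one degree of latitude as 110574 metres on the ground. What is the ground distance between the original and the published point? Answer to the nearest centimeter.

The latitude changed by +0.0000016° and the longitude by -0.0000015°.
N–S: 0.0000016° × 110574 m/° = 0.176918 m.
East–west at this latitude: -0.0000015° × 110574 × cos 55.0692° ≈ -0.0000015 × 63313.2 = -0.0949698 m.
Combined displacement = (0.176918² + 0.0949698²)^½ ≈ 0.200797 m.
That is 0.200797 m = 20.08 cm.

20 centimeters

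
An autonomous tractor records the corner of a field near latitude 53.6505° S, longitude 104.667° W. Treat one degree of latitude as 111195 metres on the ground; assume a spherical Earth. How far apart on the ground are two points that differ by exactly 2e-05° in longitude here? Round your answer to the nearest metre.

At 53.6505° a degree of longitude is 111195 × cos 53.6505° ≈ 65906.3 m, so 2e-05° corresponds to 1.31813 m.

1 metres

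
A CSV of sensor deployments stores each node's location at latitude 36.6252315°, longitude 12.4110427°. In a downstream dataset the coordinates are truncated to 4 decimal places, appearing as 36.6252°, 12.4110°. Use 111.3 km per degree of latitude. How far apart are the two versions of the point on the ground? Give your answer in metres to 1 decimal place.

Δlat = 36.6252315 − 36.6252 = +0.0000315°; Δlon = 12.4110427 − 12.4110 = +0.0000427°.
N–S: 0.0000315° × 111300 m/° = 3.50595 m.
East–west at this latitude: 0.0000427° × 111300 × cos 36.6252° ≈ 0.0000427 × 89324.4 = 3.81415 m.
Combined displacement = (3.50595² + 3.81415²)^½ ≈ 5.18068 m.

5.2 metres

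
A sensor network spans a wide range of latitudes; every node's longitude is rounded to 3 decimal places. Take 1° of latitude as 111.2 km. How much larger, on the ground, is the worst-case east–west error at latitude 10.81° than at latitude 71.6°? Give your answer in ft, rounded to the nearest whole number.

Rounding to 3 decimal places leaves the longitude within ±0.0005° of the true value.
At 10.81°: 0.0005° × 111200 × cos 10.81° = 0.0005 × 111200 × 0.9823 ≈ 54.613 m.
At 71.6°: 0.0005° × 111200 × cos 71.6° = 0.0005 × 111200 × 0.3156 ≈ 17.55 m.
So the lower-latitude error exceeds the higher by 54.613 − 17.55 = 37.063 m.
Converting: 37.0633 m × 3.2808 ft/m ≈ 121.6 ft.

122 ft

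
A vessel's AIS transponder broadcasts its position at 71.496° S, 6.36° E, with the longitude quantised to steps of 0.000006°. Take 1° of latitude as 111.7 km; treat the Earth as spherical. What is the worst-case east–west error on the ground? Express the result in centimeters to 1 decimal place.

With a 0.000006° grid the true value lies within half a step, ±0.000006°/2 = ±3e-06°, of the stored one.
One degree of longitude at 71.496° is 111700 × cos 71.496° ≈ 111700 × 0.3174 = 35450.3 m.
Maximum E–W displacement: 3e-06 × 35450.3 = 0.106351 m.
That is 0.106351 m = 10.635 cm.

10.6 centimeters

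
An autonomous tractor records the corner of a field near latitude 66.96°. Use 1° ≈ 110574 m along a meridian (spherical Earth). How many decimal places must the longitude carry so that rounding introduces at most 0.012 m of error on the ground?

7

At 66.96° one degree of longitude covers 110574 × cos 66.96° ≈ 110574 × 0.3914 ≈ 43275.8 m.
With N decimal places the half-ulp bound is 0.5·10⁻ᴺ°, or 0.5·10⁻ᴺ × 43275.8 m on the ground.
Need 0.5 × 43275.8 × 10⁻ᴺ ≤ 0.012 → 10⁻ᴺ ≤ 5.546e-07, so N ≥ 6.26.
At 6 places the error can reach 0.0216 m, but 7 places keeps it to 0.00216 m.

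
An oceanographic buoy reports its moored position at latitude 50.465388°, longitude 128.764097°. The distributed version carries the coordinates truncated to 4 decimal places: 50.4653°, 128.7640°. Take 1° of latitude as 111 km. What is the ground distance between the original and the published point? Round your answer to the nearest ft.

The latitude changed by +0.000088° and the longitude by +0.000097°.
N–S: 0.000088° × 111000 m/° = 9.768 m.
E–W at 50.4653°: 0.000097° × 111000 × cos 50.4653° = 0.000097 × 111000 × 0.6365 ≈ 6.85368 m.
Hypotenuse of the two orthogonal shifts: √(9.768² + 6.85368²) = 11.9326 m.
Converting: 11.9326 m × 3.2808 ft/m ≈ 39.149 ft.

39 ft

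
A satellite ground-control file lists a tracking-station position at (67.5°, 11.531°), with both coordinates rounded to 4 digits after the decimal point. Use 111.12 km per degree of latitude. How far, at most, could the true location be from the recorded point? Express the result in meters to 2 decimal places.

Rounding to 4 decimal places leaves each coordinate within ±5e-05° of the true value.
Latitude error → 5e-05 × 111120 = 5.556 m along the meridian.
East–west component at 67.5°: 5e-05° × 111120 × cos 67.5° ≈ 5e-05 × 42523.8 ≈ 2.12619 m.
The two errors are perpendicular, so the maximum displacement is √(5.556² + 2.12619²) ≈ 5.94893 m.

5.95 meters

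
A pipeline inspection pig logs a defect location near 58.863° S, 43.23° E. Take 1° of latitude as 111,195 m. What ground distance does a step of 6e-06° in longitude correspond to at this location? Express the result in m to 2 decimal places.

0.34 m

One degree of longitude here spans 111195 × cos 58.863° = 111195 × 0.5171 ≈ 57497.4 m; 6e-06° of that is 0.344984 m.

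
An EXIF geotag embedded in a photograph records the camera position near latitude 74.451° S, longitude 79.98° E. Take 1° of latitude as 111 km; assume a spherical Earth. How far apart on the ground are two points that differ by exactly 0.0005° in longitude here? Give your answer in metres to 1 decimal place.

14.9 metres

One degree of longitude here spans 111000 × cos 74.451° = 111000 × 0.2681 ≈ 29754.9 m; 0.0005° of that is 14.8775 m.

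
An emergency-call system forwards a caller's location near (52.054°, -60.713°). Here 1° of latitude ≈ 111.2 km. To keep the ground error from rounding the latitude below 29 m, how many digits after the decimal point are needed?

4 decimal places

One degree of latitude covers 111200 m.
With N decimal places the half-ulp bound is 0.5·10⁻ᴺ°, or 0.5·10⁻ᴺ × 111200 m on the ground.
Setting 55600 × 10⁻ᴺ ≤ 29 gives 10ᴺ ≥ 1917, i.e. N ≥ 3.28.
So 4 decimal places suffice (5.56 m); 3 would allow up to 55.6 m.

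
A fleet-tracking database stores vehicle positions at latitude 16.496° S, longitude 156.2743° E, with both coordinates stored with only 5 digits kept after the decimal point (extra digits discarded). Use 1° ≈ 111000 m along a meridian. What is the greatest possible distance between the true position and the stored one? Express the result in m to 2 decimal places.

1.54 m

Truncating at 5 decimal places can drop up to a full unit in the last place, so each coordinate may be off by as much as 1e-05°.
North–south component: 1e-05° × 111000 = 1.11 m.
East–west component at 16.496°: 1e-05° × 111000 × cos 16.496° ≈ 1e-05 × 106431 ≈ 1.06431 m.
Combining orthogonally: (1.11² + 1.06431²)^½ ≈ 1.53781 m.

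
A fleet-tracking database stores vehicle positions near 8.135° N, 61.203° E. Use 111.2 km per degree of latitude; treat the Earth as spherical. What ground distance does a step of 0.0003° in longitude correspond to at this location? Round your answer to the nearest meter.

33 meters

At 8.135° a degree of longitude is 111200 × cos 8.135° ≈ 110081 m, so 0.0003° corresponds to 33.0243 m.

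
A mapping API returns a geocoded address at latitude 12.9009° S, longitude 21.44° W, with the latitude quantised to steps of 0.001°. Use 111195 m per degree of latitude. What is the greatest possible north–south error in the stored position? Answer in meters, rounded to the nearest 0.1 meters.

With a 0.001° grid the true value lies within half a step, ±0.001°/2 = ±0.0005°, of the stored one.
So the N–S error is at most 0.0005 × 111195 = 55.5975 m.

55.6 meters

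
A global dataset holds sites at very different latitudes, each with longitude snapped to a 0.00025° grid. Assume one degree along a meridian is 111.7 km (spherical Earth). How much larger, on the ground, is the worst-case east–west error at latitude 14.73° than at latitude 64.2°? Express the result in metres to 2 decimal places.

7.43 metres

With a 0.00025° grid the true value lies within half a step, ±0.00025°/2 = ±0.000125°, of the stored one.
Error at 14.73° = 0.000125° × 111700 × cos 14.73° ≈ 13.963 × 0.9671 = 13.504 m.
Error at 64.2° = 0.000125° × 111700 × cos 64.2° ≈ 13.963 × 0.4352 = 6.0769 m.
Difference: 13.504 − 6.0769 = 7.4267 m.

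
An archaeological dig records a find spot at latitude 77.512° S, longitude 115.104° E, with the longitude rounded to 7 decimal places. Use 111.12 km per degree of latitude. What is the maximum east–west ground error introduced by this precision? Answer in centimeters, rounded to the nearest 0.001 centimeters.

Rounding to 7 decimal places leaves the longitude within ±5e-08° of the true value.
Parallels shrink by cos φ, so at 77.512° a degree of longitude is 111120 × 0.2162 ≈ 24028 m.
So at most 5e-08° × 24028 ≈ 0.0012014 m east–west.
That is 0.0012014 m = 0.12014 cm.

0.120 centimeters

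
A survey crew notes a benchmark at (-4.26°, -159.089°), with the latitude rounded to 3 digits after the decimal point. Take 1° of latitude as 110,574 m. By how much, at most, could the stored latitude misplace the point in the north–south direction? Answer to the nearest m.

55 m

Rounding to 3 decimal places leaves the latitude within ±0.0005° of the true value.
North–south distance: 0.0005° × 110574 m/° = 55.287 m.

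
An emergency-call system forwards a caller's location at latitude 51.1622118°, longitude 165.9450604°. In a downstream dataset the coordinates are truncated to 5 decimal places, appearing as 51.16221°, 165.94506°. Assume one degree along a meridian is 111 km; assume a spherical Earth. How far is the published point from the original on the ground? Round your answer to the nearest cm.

20 cm

The latitude changed by +0.0000018° and the longitude by +0.0000004°.
North–south shift: 0.0000018 × 111000 = 0.1998 m.
E–W at 51.1622°: 0.0000004° × 111000 × cos 51.1622° = 0.0000004 × 111000 × 0.6271 ≈ 0.027844 m.
Distance: √(0.1998² + 0.027844²) ≈ 0.201731 m.
That is 0.201731 m = 20.173 cm.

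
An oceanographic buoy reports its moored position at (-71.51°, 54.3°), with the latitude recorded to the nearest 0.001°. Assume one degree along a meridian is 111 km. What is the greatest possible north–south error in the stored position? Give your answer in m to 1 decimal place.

55.5 m

Rounding to 3 decimal places leaves the latitude within ±0.0005° of the true value.
So the N–S error is at most 0.0005 × 111000 = 55.5 m.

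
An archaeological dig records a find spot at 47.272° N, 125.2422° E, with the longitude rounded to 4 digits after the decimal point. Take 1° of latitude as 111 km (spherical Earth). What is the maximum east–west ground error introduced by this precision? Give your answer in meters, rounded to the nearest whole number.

4 meters

Rounding to 4 decimal places leaves the longitude within ±5e-05° of the true value.
Parallels shrink by cos φ, so at 47.272° a degree of longitude is 111000 × 0.6785 ≈ 75315.6 m.
So at most 5e-05° × 75315.6 ≈ 3.76578 m east–west.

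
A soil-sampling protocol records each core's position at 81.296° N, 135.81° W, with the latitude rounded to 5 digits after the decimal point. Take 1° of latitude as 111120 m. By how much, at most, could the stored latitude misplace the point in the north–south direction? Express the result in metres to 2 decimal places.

Rounding to 5 decimal places leaves the latitude within ±5e-06° of the true value.
North–south distance: 5e-06° × 111120 m/° = 0.5556 m.

0.56 metres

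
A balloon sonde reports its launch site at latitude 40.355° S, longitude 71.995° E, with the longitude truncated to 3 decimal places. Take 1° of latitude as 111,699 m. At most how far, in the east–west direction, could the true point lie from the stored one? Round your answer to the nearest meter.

Truncating at 3 decimal places can drop up to a full unit in the last place, so the longitude may be off by as much as 0.001°.
Parallels shrink by cos φ, so at 40.355° a degree of longitude is 111699 × 0.7620 ≈ 85119.9 m.
Maximum E–W displacement: 0.001 × 85119.9 = 85.1199 m.

85 meters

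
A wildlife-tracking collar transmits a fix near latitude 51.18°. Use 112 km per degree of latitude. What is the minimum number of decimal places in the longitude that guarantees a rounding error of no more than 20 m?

At 51.18° one degree of longitude covers 112000 × cos 51.18° ≈ 112000 × 0.6269 ≈ 70210.1 m.
With N decimal places the half-ulp bound is 0.5·10⁻ᴺ°, or 0.5·10⁻ᴺ × 70210.1 m on the ground.
Need 0.5 × 70210.1 × 10⁻ᴺ ≤ 20 → 10⁻ᴺ ≤ 5.697e-04, so N ≥ 3.24.
So 4 decimal places suffice (3.51 m); 3 would allow up to 35.1 m.

4 decimal places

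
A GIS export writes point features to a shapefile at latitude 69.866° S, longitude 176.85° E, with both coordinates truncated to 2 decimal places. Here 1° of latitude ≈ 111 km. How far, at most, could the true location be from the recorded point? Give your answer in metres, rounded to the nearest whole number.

Truncating at 2 decimal places can drop up to a full unit in the last place, so each coordinate may be off by as much as 0.01°.
North–south component: 0.01° × 111000 = 1110 m.
Longitude error → 0.01 × 111000 × cos 69.866° = 0.01 × 111000 × 0.3442 ≈ 382.081 m.
The two errors are perpendicular, so the maximum displacement is √(1110² + 382.081²) ≈ 1173.92 m.

1174 metres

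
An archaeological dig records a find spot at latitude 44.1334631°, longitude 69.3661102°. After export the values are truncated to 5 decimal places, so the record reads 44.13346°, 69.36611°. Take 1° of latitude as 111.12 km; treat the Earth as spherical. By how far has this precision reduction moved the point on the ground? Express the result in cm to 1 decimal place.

34.5 cm

The latitude changed by +0.0000031° and the longitude by +0.0000002°.
North–south shift: 0.0000031 × 111120 = 0.344472 m.
East–west at this latitude: 0.0000002° × 111120 × cos 44.1335° ≈ 0.0000002 × 79753 = 0.0159506 m.
Hypotenuse of the two orthogonal shifts: √(0.344472² + 0.0159506²) = 0.344841 m.
That is 0.344841 m = 34.484 cm.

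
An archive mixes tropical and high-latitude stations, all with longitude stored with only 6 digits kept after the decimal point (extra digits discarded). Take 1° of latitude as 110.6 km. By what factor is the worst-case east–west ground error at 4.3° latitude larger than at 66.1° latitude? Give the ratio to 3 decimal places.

Truncating at 6 decimal places can drop up to a full unit in the last place, so the longitude may be off by as much as 1e-06°.
Error at 4.3° = 1e-06° × 110600 × cos 4.3° ≈ 0.1106 × 0.9972 = 0.11029 m.
Error at 66.1° = 1e-06° × 110600 × cos 66.1° ≈ 0.1106 × 0.4051 = 0.044809 m.
The ratio reduces to cos 4.3° / cos 66.1° = 0.9972/0.4051 ≈ 2.4613.

2.461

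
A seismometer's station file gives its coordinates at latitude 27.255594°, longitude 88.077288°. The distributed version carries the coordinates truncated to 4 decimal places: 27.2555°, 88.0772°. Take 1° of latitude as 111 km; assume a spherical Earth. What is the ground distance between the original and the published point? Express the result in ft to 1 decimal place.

Δlat = 27.255594 − 27.2555 = +0.000094°; Δlon = 88.077288 − 88.0772 = +0.000088°.
N–S: 0.000094° × 111000 m/° = 10.434 m.
East–west at this latitude: 0.000088° × 111000 × cos 27.2555° ≈ 0.000088 × 98676 = 8.68349 m.
Hypotenuse of the two orthogonal shifts: √(10.434² + 8.68349²) = 13.5747 m.
In feet: 13.5747 m ÷ 0.3048 ≈ 44.536 ft.

44.5 ft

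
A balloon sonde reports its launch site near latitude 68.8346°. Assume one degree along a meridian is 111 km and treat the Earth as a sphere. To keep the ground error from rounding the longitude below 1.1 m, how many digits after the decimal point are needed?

At 68.8346° one degree of longitude covers 111000 × cos 68.8346° ≈ 111000 × 0.3611 ≈ 40077.8 m.
N decimal places → at most half a unit in the last place, 0.5 × 10⁻ᴺ° = 40077.8/2 × 10⁻ᴺ m.
Need 0.5 × 40077.8 × 10⁻ᴺ ≤ 1.1 → 10⁻ᴺ ≤ 5.489e-05, so N ≥ 4.26.
N = 4 would give 2 m (too coarse); N = 5 gives 0.2 m ≤ 1.1 m.

5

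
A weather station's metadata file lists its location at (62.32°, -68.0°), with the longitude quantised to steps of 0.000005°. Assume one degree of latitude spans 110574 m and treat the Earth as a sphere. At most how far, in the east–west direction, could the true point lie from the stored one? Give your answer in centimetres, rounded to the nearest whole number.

13 centimetres

With a 0.000005° grid the true value lies within half a step, ±0.000005°/2 = ±2.5e-06°, of the stored one.
Parallels shrink by cos φ, so at 62.32° a degree of longitude is 110574 × 0.4645 ≈ 51365.3 m.
East–west error: 2.5e-06° × 51365.3 m/° ≈ 0.128413 m.
That is 0.128413 m = 12.841 cm.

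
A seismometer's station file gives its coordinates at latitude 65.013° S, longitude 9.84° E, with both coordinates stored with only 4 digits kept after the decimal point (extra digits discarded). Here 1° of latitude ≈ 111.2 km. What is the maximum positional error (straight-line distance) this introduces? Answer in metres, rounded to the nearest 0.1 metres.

12.1 metres

Truncating at 4 decimal places can drop up to a full unit in the last place, so each coordinate may be off by as much as 0.0001°.
N–S: 0.0001° × 111200 m/° = 11.12 m.
E–W at 65.013°: 0.0001° × 111200 × cos 65.013° = 0.0001 × 111200 × 0.4224 ≈ 4.69723 m.
Worst case both components are at the extreme and orthogonal: √(11.12² + 4.69723²) ≈ 12.0714 m.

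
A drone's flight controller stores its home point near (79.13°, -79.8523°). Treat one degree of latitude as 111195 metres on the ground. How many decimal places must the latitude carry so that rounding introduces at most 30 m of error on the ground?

One degree of latitude covers 111195 m.
With N decimal places the half-ulp bound is 0.5·10⁻ᴺ°, or 0.5·10⁻ᴺ × 111195 m on the ground.
Need 0.5 × 111195 × 10⁻ᴺ ≤ 30 → 10⁻ᴺ ≤ 5.396e-04, so N ≥ 3.27.
So 4 decimal places suffice (5.56 m); 3 would allow up to 55.6 m.

4 decimal places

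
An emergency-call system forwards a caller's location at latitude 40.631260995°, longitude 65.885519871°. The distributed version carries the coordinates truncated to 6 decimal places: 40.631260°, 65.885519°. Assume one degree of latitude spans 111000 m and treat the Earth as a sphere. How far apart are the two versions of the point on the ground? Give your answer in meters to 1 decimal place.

0.1 meters

Δlat = 40.631260995 − 40.631260 = +0.000000995°; Δlon = 65.885519871 − 65.885519 = +0.000000871°.
North–south shift: 0.000000995 × 111000 = 0.110445 m.
E–W at 40.6313°: 0.000000871° × 111000 × cos 40.6313° = 0.000000871 × 111000 × 0.7589 ≈ 0.0733728 m.
Hypotenuse of the two orthogonal shifts: √(0.110445² + 0.0733728²) = 0.132596 m.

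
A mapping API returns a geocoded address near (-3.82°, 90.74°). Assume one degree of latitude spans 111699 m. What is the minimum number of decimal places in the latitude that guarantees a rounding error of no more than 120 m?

3

One degree of latitude covers 111699 m.
Rounding to N decimal places gives at most 0.5 × 10⁻ᴺ degrees of error, i.e. 0.5 × 10⁻ᴺ × 111699 m.
Setting 55849.5 × 10⁻ᴺ ≤ 120 gives 10ᴺ ≥ 465.4, i.e. N ≥ 2.67.
N = 2 would give 558 m (too coarse); N = 3 gives 55.8 m ≤ 120 m.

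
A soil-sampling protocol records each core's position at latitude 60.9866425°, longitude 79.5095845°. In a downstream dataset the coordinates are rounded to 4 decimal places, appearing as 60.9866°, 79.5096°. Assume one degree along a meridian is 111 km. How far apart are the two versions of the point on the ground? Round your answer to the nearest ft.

Δlat = 60.9866425 − 60.9866 = +0.0000425°; Δlon = 79.5095845 − 79.5096 = -0.0000155°.
N–S: 0.0000425° × 111000 m/° = 4.7175 m.
East–west at this latitude: -0.0000155° × 111000 × cos 60.9866° ≈ -0.0000155 × 53836.6 = -0.834467 m.
Combined displacement = (4.7175² + 0.834467²)^½ ≈ 4.79073 m.
Converting: 4.79073 m × 3.2808 ft/m ≈ 15.718 ft.

16 ft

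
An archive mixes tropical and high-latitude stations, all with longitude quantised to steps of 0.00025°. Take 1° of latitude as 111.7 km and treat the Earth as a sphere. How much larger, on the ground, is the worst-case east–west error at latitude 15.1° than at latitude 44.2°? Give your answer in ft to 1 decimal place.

11.4 ft

With a 0.00025° grid the true value lies within half a step, ±0.00025°/2 = ±0.000125°, of the stored one.
At 15.1°: 0.000125° × 111700 × cos 15.1° = 0.000125 × 111700 × 0.9655 ≈ 13.48 m.
Error at 44.2° = 0.000125° × 111700 × cos 44.2° ≈ 13.963 × 0.7169 = 10.01 m.
Difference: 13.48 − 10.01 = 3.4705 m.
Converting: 3.47055 m × 3.2808 ft/m ≈ 11.386 ft.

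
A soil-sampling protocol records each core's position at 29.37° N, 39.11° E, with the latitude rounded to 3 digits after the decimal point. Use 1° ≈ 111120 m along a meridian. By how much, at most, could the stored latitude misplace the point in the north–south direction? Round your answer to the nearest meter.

56 meters

Rounding to 3 decimal places leaves the latitude within ±0.0005° of the true value.
North–south distance: 0.0005° × 111120 m/° = 55.56 m.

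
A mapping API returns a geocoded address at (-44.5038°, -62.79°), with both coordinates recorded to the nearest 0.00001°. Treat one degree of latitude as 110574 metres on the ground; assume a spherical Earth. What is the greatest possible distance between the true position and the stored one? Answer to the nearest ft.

Rounding to 5 decimal places leaves each coordinate within ±5e-06° of the true value.
Latitude error → 5e-06 × 110574 = 0.55287 m along the meridian.
East–west component at 44.5038°: 5e-06° × 110574 × cos 44.5038° ≈ 5e-06 × 78861.8 ≈ 0.394309 m.
The two errors are perpendicular, so the maximum displacement is √(0.55287² + 0.394309²) ≈ 0.679076 m.
Converting: 0.679076 m × 3.2808 ft/m ≈ 2.2279 ft.

2 ft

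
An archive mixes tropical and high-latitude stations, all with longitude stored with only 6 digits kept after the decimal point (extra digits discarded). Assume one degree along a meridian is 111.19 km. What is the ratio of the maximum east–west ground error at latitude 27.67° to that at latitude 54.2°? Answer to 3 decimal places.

1.514

Truncating at 6 decimal places can drop up to a full unit in the last place, so the longitude may be off by as much as 1e-06°.
Error at 27.67° = 1e-06° × 111190 × cos 27.67° ≈ 0.11119 × 0.8856 = 0.098474 m.
Error at 54.2° = 1e-06° × 111190 × cos 54.2° ≈ 0.11119 × 0.5850 = 0.065041 m.
The ratio reduces to cos 27.67° / cos 54.2° = 0.8856/0.5850 ≈ 1.5140.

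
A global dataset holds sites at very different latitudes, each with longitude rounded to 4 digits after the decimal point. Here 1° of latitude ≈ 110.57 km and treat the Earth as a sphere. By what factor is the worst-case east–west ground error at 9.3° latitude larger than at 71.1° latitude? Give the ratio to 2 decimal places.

Rounding to 4 decimal places leaves the longitude within ±5e-05° of the true value.
Error at 9.3° = 5e-05° × 110570 × cos 9.3° ≈ 5.5285 × 0.9869 = 5.4558 m.
Error at 71.1° = 5e-05° × 110570 × cos 71.1° ≈ 5.5285 × 0.3239 = 1.7908 m.
Ratio: 5.4558 / 1.7908 = cos 9.3° / cos 71.1° ≈ 3.0466.

3.05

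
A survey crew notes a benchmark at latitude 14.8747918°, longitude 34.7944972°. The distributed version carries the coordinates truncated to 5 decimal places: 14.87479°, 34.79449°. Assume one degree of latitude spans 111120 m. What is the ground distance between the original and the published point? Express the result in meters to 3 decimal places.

Δlat = 14.8747918 − 14.87479 = +0.0000018°; Δlon = 34.7944972 − 34.79449 = +0.0000072°.
North–south shift: 0.0000018 × 111120 = 0.200016 m.
E–W at 14.8748°: 0.0000072° × 111120 × cos 14.8748° = 0.0000072 × 111120 × 0.9665 ≈ 0.773253 m.
Combined displacement = (0.200016² + 0.773253²)^½ ≈ 0.798703 m.

0.799 meters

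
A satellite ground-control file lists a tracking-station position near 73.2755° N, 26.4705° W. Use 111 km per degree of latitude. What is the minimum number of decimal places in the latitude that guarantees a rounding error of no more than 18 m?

One degree of latitude covers 111000 m.
With N decimal places the half-ulp bound is 0.5·10⁻ᴺ°, or 0.5·10⁻ᴺ × 111000 m on the ground.
Need 0.5 × 111000 × 10⁻ᴺ ≤ 18 → 10⁻ᴺ ≤ 3.243e-04, so N ≥ 3.49.
At 3 places the error can reach 55.5 m, but 4 places keeps it to 5.55 m.

4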